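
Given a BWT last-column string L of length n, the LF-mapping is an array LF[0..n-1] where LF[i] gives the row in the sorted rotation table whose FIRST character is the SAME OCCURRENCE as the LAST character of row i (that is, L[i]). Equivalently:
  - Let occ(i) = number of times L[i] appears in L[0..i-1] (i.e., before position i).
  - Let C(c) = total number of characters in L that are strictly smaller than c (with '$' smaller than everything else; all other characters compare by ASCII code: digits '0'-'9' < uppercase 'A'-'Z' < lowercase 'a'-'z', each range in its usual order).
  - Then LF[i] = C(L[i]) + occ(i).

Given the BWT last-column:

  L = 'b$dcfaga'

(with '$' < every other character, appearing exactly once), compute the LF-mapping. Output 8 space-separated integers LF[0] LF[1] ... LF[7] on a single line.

Char counts: '$':1, 'a':2, 'b':1, 'c':1, 'd':1, 'f':1, 'g':1
C (first-col start): C('$')=0, C('a')=1, C('b')=3, C('c')=4, C('d')=5, C('f')=6, C('g')=7
L[0]='b': occ=0, LF[0]=C('b')+0=3+0=3
L[1]='$': occ=0, LF[1]=C('$')+0=0+0=0
L[2]='d': occ=0, LF[2]=C('d')+0=5+0=5
L[3]='c': occ=0, LF[3]=C('c')+0=4+0=4
L[4]='f': occ=0, LF[4]=C('f')+0=6+0=6
L[5]='a': occ=0, LF[5]=C('a')+0=1+0=1
L[6]='g': occ=0, LF[6]=C('g')+0=7+0=7
L[7]='a': occ=1, LF[7]=C('a')+1=1+1=2

Answer: 3 0 5 4 6 1 7 2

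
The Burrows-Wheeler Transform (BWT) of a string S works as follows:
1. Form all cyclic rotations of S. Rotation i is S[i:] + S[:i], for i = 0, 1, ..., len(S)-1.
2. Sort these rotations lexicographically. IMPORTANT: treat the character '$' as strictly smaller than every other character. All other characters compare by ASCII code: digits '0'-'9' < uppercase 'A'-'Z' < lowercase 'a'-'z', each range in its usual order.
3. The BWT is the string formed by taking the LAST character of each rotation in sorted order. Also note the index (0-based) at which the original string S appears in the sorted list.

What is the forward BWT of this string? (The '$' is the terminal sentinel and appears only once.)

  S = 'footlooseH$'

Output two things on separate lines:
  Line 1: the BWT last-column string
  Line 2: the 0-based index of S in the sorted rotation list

All 11 rotations (rotation i = S[i:]+S[:i]):
  rot[0] = footlooseH$
  rot[1] = ootlooseH$f
  rot[2] = otlooseH$fo
  rot[3] = tlooseH$foo
  rot[4] = looseH$foot
  rot[5] = ooseH$footl
  rot[6] = oseH$footlo
  rot[7] = seH$footloo
  rot[8] = eH$footloos
  rot[9] = H$footloose
  rot[10] = $footlooseH
Sorted (with $ < everything):
  sorted[0] = $footlooseH  (last char: 'H')
  sorted[1] = H$footloose  (last char: 'e')
  sorted[2] = eH$footloos  (last char: 's')
  sorted[3] = footlooseH$  (last char: '$')
  sorted[4] = looseH$foot  (last char: 't')
  sorted[5] = ooseH$footl  (last char: 'l')
  sorted[6] = ootlooseH$f  (last char: 'f')
  sorted[7] = oseH$footlo  (last char: 'o')
  sorted[8] = otlooseH$fo  (last char: 'o')
  sorted[9] = seH$footloo  (last char: 'o')
  sorted[10] = tlooseH$foo  (last char: 'o')
Last column: Hes$tlfoooo
Original string S is at sorted index 3

Answer: Hes$tlfoooo
3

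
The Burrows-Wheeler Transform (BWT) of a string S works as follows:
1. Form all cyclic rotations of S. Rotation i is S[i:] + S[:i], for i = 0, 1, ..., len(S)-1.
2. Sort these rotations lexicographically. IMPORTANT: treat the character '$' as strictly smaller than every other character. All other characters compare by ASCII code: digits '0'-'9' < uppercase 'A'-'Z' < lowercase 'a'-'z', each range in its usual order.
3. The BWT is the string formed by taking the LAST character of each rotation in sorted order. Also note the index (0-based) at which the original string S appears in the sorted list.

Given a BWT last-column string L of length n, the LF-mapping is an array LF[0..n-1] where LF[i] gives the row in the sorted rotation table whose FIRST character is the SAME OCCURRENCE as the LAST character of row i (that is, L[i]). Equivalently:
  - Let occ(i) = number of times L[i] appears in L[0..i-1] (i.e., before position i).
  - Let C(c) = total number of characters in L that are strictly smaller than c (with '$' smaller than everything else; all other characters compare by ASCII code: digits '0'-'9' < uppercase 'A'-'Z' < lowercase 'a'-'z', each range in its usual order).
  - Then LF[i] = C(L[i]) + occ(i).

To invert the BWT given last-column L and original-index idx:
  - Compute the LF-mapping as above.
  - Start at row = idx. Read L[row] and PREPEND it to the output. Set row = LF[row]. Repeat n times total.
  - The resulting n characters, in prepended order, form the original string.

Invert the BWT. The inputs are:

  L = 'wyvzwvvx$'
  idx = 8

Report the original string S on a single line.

Answer: zvxyvvww$

Derivation:
LF mapping: 4 7 1 8 5 2 3 6 0
Walk LF starting at row 8, prepending L[row]:
  step 1: row=8, L[8]='$', prepend. Next row=LF[8]=0
  step 2: row=0, L[0]='w', prepend. Next row=LF[0]=4
  step 3: row=4, L[4]='w', prepend. Next row=LF[4]=5
  step 4: row=5, L[5]='v', prepend. Next row=LF[5]=2
  step 5: row=2, L[2]='v', prepend. Next row=LF[2]=1
  step 6: row=1, L[1]='y', prepend. Next row=LF[1]=7
  step 7: row=7, L[7]='x', prepend. Next row=LF[7]=6
  step 8: row=6, L[6]='v', prepend. Next row=LF[6]=3
  step 9: row=3, L[3]='z', prepend. Next row=LF[3]=8
Reversed output: zvxyvvww$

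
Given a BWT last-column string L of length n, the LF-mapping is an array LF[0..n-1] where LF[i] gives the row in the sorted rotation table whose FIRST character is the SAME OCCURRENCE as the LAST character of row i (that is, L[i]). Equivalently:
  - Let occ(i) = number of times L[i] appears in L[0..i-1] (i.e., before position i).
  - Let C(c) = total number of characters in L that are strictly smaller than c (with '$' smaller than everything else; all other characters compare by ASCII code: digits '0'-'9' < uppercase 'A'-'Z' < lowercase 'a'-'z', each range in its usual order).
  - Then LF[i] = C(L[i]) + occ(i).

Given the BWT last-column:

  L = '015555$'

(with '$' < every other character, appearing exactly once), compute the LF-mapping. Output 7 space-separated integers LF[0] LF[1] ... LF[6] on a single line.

Char counts: '$':1, '0':1, '1':1, '5':4
C (first-col start): C('$')=0, C('0')=1, C('1')=2, C('5')=3
L[0]='0': occ=0, LF[0]=C('0')+0=1+0=1
L[1]='1': occ=0, LF[1]=C('1')+0=2+0=2
L[2]='5': occ=0, LF[2]=C('5')+0=3+0=3
L[3]='5': occ=1, LF[3]=C('5')+1=3+1=4
L[4]='5': occ=2, LF[4]=C('5')+2=3+2=5
L[5]='5': occ=3, LF[5]=C('5')+3=3+3=6
L[6]='$': occ=0, LF[6]=C('$')+0=0+0=0

Answer: 1 2 3 4 5 6 0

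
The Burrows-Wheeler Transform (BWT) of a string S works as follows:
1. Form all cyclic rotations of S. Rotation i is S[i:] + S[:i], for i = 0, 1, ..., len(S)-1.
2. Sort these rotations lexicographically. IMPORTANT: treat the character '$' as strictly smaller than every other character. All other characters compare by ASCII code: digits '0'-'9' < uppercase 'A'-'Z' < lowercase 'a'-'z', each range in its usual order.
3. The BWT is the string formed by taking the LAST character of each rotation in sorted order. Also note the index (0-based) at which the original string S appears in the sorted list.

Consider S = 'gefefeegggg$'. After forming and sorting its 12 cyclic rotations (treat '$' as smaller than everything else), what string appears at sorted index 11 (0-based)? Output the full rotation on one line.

All 12 rotations (rotation i = S[i:]+S[:i]):
  rot[0] = gefefeegggg$
  rot[1] = efefeegggg$g
  rot[2] = fefeegggg$ge
  rot[3] = efeegggg$gef
  rot[4] = feegggg$gefe
  rot[5] = eegggg$gefef
  rot[6] = egggg$gefefe
  rot[7] = gggg$gefefee
  rot[8] = ggg$gefefeeg
  rot[9] = gg$gefefeegg
  rot[10] = g$gefefeeggg
  rot[11] = $gefefeegggg
Sorted (with $ < everything):
  sorted[0] = $gefefeegggg
  sorted[1] = eegggg$gefef
  sorted[2] = efeegggg$gef
  sorted[3] = efefeegggg$g
  sorted[4] = egggg$gefefe
  sorted[5] = feegggg$gefe
  sorted[6] = fefeegggg$ge
  sorted[7] = g$gefefeeggg
  sorted[8] = gefefeegggg$
  sorted[9] = gg$gefefeegg
  sorted[10] = ggg$gefefeeg
  sorted[11] = gggg$gefefee
sorted[11] = gggg$gefefee

Answer: gggg$gefefee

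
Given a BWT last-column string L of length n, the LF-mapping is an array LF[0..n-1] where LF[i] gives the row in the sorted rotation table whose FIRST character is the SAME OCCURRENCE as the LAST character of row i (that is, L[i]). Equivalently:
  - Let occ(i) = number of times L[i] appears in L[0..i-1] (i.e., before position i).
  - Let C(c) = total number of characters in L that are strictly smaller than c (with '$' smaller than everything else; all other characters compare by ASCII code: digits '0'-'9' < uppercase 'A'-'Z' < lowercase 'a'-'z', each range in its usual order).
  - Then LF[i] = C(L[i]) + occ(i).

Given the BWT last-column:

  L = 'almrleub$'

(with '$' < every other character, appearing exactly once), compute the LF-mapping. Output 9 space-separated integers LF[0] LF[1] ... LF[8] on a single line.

Answer: 1 4 6 7 5 3 8 2 0

Derivation:
Char counts: '$':1, 'a':1, 'b':1, 'e':1, 'l':2, 'm':1, 'r':1, 'u':1
C (first-col start): C('$')=0, C('a')=1, C('b')=2, C('e')=3, C('l')=4, C('m')=6, C('r')=7, C('u')=8
L[0]='a': occ=0, LF[0]=C('a')+0=1+0=1
L[1]='l': occ=0, LF[1]=C('l')+0=4+0=4
L[2]='m': occ=0, LF[2]=C('m')+0=6+0=6
L[3]='r': occ=0, LF[3]=C('r')+0=7+0=7
L[4]='l': occ=1, LF[4]=C('l')+1=4+1=5
L[5]='e': occ=0, LF[5]=C('e')+0=3+0=3
L[6]='u': occ=0, LF[6]=C('u')+0=8+0=8
L[7]='b': occ=0, LF[7]=C('b')+0=2+0=2
L[8]='$': occ=0, LF[8]=C('$')+0=0+0=0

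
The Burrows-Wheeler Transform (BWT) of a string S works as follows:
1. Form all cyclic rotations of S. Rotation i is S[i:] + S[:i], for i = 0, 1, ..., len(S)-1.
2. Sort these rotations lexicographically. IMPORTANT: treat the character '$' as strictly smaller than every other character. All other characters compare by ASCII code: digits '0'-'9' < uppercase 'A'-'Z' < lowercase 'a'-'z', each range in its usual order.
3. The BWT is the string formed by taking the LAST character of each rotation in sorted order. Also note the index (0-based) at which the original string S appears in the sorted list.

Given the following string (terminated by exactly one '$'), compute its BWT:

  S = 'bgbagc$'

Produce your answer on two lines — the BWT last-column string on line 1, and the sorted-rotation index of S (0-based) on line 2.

All 7 rotations (rotation i = S[i:]+S[:i]):
  rot[0] = bgbagc$
  rot[1] = gbagc$b
  rot[2] = bagc$bg
  rot[3] = agc$bgb
  rot[4] = gc$bgba
  rot[5] = c$bgbag
  rot[6] = $bgbagc
Sorted (with $ < everything):
  sorted[0] = $bgbagc  (last char: 'c')
  sorted[1] = agc$bgb  (last char: 'b')
  sorted[2] = bagc$bg  (last char: 'g')
  sorted[3] = bgbagc$  (last char: '$')
  sorted[4] = c$bgbag  (last char: 'g')
  sorted[5] = gbagc$b  (last char: 'b')
  sorted[6] = gc$bgba  (last char: 'a')
Last column: cbg$gba
Original string S is at sorted index 3

Answer: cbg$gba
3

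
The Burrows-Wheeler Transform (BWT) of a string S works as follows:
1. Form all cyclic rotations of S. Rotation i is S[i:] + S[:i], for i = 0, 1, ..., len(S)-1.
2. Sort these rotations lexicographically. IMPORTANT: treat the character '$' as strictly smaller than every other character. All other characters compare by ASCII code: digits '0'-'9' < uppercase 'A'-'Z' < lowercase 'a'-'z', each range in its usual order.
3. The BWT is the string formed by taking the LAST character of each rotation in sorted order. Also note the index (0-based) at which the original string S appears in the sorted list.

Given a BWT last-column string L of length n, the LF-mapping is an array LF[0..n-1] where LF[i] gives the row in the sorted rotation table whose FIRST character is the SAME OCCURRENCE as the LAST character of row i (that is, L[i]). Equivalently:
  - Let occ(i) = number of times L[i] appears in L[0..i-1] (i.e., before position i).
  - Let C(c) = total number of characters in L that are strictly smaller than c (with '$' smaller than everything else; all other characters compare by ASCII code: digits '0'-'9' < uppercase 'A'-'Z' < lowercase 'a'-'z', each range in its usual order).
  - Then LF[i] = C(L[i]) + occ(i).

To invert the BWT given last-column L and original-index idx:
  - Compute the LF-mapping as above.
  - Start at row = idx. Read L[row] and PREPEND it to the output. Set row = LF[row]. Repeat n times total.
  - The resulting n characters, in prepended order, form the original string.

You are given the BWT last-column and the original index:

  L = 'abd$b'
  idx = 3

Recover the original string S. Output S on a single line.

LF mapping: 1 2 4 0 3
Walk LF starting at row 3, prepending L[row]:
  step 1: row=3, L[3]='$', prepend. Next row=LF[3]=0
  step 2: row=0, L[0]='a', prepend. Next row=LF[0]=1
  step 3: row=1, L[1]='b', prepend. Next row=LF[1]=2
  step 4: row=2, L[2]='d', prepend. Next row=LF[2]=4
  step 5: row=4, L[4]='b', prepend. Next row=LF[4]=3
Reversed output: bdba$

Answer: bdba$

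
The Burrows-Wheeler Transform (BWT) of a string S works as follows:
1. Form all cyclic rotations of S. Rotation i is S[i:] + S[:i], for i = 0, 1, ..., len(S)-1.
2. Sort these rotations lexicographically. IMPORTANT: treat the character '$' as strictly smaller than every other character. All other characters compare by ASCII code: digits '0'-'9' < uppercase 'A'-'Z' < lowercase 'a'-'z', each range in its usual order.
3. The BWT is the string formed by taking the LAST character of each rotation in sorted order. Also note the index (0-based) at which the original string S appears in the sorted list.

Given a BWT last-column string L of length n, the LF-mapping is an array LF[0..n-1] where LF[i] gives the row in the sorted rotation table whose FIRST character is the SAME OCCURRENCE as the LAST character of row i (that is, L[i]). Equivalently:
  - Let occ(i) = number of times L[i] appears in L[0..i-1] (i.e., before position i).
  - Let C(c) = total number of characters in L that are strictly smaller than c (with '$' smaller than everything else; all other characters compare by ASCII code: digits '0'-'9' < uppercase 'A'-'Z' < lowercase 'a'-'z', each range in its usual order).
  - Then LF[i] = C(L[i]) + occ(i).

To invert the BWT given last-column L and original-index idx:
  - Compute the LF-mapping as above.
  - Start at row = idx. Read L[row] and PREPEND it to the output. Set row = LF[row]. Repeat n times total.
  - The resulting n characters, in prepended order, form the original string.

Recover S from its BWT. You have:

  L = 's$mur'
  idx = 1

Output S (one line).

LF mapping: 3 0 1 4 2
Walk LF starting at row 1, prepending L[row]:
  step 1: row=1, L[1]='$', prepend. Next row=LF[1]=0
  step 2: row=0, L[0]='s', prepend. Next row=LF[0]=3
  step 3: row=3, L[3]='u', prepend. Next row=LF[3]=4
  step 4: row=4, L[4]='r', prepend. Next row=LF[4]=2
  step 5: row=2, L[2]='m', prepend. Next row=LF[2]=1
Reversed output: mrus$

Answer: mrus$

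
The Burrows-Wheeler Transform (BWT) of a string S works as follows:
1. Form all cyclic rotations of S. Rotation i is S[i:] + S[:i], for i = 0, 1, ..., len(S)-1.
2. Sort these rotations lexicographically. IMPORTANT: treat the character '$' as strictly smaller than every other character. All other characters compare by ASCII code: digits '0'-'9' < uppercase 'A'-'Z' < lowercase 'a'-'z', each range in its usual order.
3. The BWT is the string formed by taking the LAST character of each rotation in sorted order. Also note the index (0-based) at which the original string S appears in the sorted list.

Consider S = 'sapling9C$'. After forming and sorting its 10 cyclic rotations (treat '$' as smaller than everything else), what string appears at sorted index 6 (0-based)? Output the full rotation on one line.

All 10 rotations (rotation i = S[i:]+S[:i]):
  rot[0] = sapling9C$
  rot[1] = apling9C$s
  rot[2] = pling9C$sa
  rot[3] = ling9C$sap
  rot[4] = ing9C$sapl
  rot[5] = ng9C$sapli
  rot[6] = g9C$saplin
  rot[7] = 9C$sapling
  rot[8] = C$sapling9
  rot[9] = $sapling9C
Sorted (with $ < everything):
  sorted[0] = $sapling9C
  sorted[1] = 9C$sapling
  sorted[2] = C$sapling9
  sorted[3] = apling9C$s
  sorted[4] = g9C$saplin
  sorted[5] = ing9C$sapl
  sorted[6] = ling9C$sap
  sorted[7] = ng9C$sapli
  sorted[8] = pling9C$sa
  sorted[9] = sapling9C$
sorted[6] = ling9C$sap

Answer: ling9C$sap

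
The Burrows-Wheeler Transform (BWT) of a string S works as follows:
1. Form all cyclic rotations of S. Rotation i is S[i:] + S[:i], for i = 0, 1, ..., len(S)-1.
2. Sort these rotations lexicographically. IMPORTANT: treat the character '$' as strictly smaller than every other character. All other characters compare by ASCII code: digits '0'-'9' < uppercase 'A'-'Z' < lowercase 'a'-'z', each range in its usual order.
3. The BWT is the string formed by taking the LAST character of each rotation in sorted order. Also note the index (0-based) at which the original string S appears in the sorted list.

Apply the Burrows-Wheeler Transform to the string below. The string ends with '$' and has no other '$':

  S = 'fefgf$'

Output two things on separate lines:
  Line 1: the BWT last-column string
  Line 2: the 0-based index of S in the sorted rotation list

All 6 rotations (rotation i = S[i:]+S[:i]):
  rot[0] = fefgf$
  rot[1] = efgf$f
  rot[2] = fgf$fe
  rot[3] = gf$fef
  rot[4] = f$fefg
  rot[5] = $fefgf
Sorted (with $ < everything):
  sorted[0] = $fefgf  (last char: 'f')
  sorted[1] = efgf$f  (last char: 'f')
  sorted[2] = f$fefg  (last char: 'g')
  sorted[3] = fefgf$  (last char: '$')
  sorted[4] = fgf$fe  (last char: 'e')
  sorted[5] = gf$fef  (last char: 'f')
Last column: ffg$ef
Original string S is at sorted index 3

Answer: ffg$ef
3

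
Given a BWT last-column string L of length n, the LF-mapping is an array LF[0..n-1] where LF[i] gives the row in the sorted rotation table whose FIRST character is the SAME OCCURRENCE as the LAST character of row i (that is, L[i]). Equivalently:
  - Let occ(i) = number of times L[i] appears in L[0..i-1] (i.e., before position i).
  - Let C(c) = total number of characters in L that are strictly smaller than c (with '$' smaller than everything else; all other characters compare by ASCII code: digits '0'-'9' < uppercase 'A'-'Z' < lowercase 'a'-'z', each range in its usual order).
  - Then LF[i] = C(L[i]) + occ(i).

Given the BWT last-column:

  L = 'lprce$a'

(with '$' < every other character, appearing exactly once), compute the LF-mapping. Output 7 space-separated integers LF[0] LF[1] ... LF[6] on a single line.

Char counts: '$':1, 'a':1, 'c':1, 'e':1, 'l':1, 'p':1, 'r':1
C (first-col start): C('$')=0, C('a')=1, C('c')=2, C('e')=3, C('l')=4, C('p')=5, C('r')=6
L[0]='l': occ=0, LF[0]=C('l')+0=4+0=4
L[1]='p': occ=0, LF[1]=C('p')+0=5+0=5
L[2]='r': occ=0, LF[2]=C('r')+0=6+0=6
L[3]='c': occ=0, LF[3]=C('c')+0=2+0=2
L[4]='e': occ=0, LF[4]=C('e')+0=3+0=3
L[5]='$': occ=0, LF[5]=C('$')+0=0+0=0
L[6]='a': occ=0, LF[6]=C('a')+0=1+0=1

Answer: 4 5 6 2 3 0 1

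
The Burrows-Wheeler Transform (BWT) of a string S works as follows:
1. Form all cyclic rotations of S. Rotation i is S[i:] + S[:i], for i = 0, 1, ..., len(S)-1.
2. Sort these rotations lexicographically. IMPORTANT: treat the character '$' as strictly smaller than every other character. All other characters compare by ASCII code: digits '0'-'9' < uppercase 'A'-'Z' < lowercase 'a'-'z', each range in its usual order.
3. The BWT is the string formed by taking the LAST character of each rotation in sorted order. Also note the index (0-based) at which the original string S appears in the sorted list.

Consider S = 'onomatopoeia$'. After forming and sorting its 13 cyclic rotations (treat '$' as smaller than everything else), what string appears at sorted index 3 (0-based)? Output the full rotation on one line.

Answer: eia$onomatopo

Derivation:
All 13 rotations (rotation i = S[i:]+S[:i]):
  rot[0] = onomatopoeia$
  rot[1] = nomatopoeia$o
  rot[2] = omatopoeia$on
  rot[3] = matopoeia$ono
  rot[4] = atopoeia$onom
  rot[5] = topoeia$onoma
  rot[6] = opoeia$onomat
  rot[7] = poeia$onomato
  rot[8] = oeia$onomatop
  rot[9] = eia$onomatopo
  rot[10] = ia$onomatopoe
  rot[11] = a$onomatopoei
  rot[12] = $onomatopoeia
Sorted (with $ < everything):
  sorted[0] = $onomatopoeia
  sorted[1] = a$onomatopoei
  sorted[2] = atopoeia$onom
  sorted[3] = eia$onomatopo
  sorted[4] = ia$onomatopoe
  sorted[5] = matopoeia$ono
  sorted[6] = nomatopoeia$o
  sorted[7] = oeia$onomatop
  sorted[8] = omatopoeia$on
  sorted[9] = onomatopoeia$
  sorted[10] = opoeia$onomat
  sorted[11] = poeia$onomato
  sorted[12] = topoeia$onoma
sorted[3] = eia$onomatopo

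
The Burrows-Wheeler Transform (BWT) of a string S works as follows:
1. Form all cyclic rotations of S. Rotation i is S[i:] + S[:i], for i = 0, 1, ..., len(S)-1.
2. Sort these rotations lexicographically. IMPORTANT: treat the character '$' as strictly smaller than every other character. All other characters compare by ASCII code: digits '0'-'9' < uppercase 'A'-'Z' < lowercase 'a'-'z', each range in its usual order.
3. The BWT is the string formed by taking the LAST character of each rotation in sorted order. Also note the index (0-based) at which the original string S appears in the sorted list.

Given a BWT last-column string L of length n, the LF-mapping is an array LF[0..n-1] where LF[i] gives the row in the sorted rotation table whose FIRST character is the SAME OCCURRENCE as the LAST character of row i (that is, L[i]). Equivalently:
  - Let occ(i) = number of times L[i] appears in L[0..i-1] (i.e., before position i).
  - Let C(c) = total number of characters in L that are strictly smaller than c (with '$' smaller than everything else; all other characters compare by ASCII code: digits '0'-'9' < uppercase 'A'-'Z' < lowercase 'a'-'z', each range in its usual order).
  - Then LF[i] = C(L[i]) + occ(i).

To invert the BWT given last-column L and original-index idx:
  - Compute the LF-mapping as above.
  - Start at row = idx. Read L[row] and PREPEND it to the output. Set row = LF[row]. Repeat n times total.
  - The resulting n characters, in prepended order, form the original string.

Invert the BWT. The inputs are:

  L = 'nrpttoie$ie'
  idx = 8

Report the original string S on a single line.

Answer: repetition$

Derivation:
LF mapping: 5 8 7 9 10 6 3 1 0 4 2
Walk LF starting at row 8, prepending L[row]:
  step 1: row=8, L[8]='$', prepend. Next row=LF[8]=0
  step 2: row=0, L[0]='n', prepend. Next row=LF[0]=5
  step 3: row=5, L[5]='o', prepend. Next row=LF[5]=6
  step 4: row=6, L[6]='i', prepend. Next row=LF[6]=3
  step 5: row=3, L[3]='t', prepend. Next row=LF[3]=9
  step 6: row=9, L[9]='i', prepend. Next row=LF[9]=4
  step 7: row=4, L[4]='t', prepend. Next row=LF[4]=10
  step 8: row=10, L[10]='e', prepend. Next row=LF[10]=2
  step 9: row=2, L[2]='p', prepend. Next row=LF[2]=7
  step 10: row=7, L[7]='e', prepend. Next row=LF[7]=1
  step 11: row=1, L[1]='r', prepend. Next row=LF[1]=8
Reversed output: repetition$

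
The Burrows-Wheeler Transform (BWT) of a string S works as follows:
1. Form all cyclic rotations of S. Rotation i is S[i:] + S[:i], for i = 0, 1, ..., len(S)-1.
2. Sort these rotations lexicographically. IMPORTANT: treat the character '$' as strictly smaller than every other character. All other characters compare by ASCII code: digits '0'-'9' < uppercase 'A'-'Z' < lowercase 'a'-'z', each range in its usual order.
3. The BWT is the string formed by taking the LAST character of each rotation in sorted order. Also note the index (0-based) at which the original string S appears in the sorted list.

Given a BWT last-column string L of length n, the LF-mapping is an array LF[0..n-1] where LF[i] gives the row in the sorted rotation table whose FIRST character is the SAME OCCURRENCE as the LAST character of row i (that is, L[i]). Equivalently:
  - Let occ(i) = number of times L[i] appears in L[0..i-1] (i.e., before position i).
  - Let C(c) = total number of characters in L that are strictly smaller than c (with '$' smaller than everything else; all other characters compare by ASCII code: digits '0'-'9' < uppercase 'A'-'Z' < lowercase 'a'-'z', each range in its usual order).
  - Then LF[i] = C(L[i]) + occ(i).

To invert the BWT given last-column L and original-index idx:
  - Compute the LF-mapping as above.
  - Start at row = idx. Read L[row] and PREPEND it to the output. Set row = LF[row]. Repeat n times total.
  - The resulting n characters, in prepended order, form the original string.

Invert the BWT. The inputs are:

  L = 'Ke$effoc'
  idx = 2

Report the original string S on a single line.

LF mapping: 1 3 0 4 5 6 7 2
Walk LF starting at row 2, prepending L[row]:
  step 1: row=2, L[2]='$', prepend. Next row=LF[2]=0
  step 2: row=0, L[0]='K', prepend. Next row=LF[0]=1
  step 3: row=1, L[1]='e', prepend. Next row=LF[1]=3
  step 4: row=3, L[3]='e', prepend. Next row=LF[3]=4
  step 5: row=4, L[4]='f', prepend. Next row=LF[4]=5
  step 6: row=5, L[5]='f', prepend. Next row=LF[5]=6
  step 7: row=6, L[6]='o', prepend. Next row=LF[6]=7
  step 8: row=7, L[7]='c', prepend. Next row=LF[7]=2
Reversed output: coffeeK$

Answer: coffeeK$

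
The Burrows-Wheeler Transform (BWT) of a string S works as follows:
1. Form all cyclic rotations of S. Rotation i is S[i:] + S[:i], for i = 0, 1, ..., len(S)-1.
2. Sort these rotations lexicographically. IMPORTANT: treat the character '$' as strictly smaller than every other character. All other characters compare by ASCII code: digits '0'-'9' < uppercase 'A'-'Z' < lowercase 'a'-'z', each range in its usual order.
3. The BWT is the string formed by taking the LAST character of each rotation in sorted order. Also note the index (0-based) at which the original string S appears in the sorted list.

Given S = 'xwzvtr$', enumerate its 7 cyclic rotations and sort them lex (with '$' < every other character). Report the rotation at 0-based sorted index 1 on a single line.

Answer: r$xwzvt

Derivation:
All 7 rotations (rotation i = S[i:]+S[:i]):
  rot[0] = xwzvtr$
  rot[1] = wzvtr$x
  rot[2] = zvtr$xw
  rot[3] = vtr$xwz
  rot[4] = tr$xwzv
  rot[5] = r$xwzvt
  rot[6] = $xwzvtr
Sorted (with $ < everything):
  sorted[0] = $xwzvtr
  sorted[1] = r$xwzvt
  sorted[2] = tr$xwzv
  sorted[3] = vtr$xwz
  sorted[4] = wzvtr$x
  sorted[5] = xwzvtr$
  sorted[6] = zvtr$xw
sorted[1] = r$xwzvt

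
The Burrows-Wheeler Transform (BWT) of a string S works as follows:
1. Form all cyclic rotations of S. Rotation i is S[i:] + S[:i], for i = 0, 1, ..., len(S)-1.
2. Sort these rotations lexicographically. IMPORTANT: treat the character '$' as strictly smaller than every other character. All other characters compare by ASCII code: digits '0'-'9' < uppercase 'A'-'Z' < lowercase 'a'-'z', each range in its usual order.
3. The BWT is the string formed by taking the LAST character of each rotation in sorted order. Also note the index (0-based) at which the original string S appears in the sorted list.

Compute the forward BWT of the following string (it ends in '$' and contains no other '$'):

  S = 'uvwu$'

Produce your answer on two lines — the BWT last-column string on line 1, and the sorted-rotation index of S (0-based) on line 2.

All 5 rotations (rotation i = S[i:]+S[:i]):
  rot[0] = uvwu$
  rot[1] = vwu$u
  rot[2] = wu$uv
  rot[3] = u$uvw
  rot[4] = $uvwu
Sorted (with $ < everything):
  sorted[0] = $uvwu  (last char: 'u')
  sorted[1] = u$uvw  (last char: 'w')
  sorted[2] = uvwu$  (last char: '$')
  sorted[3] = vwu$u  (last char: 'u')
  sorted[4] = wu$uv  (last char: 'v')
Last column: uw$uv
Original string S is at sorted index 2

Answer: uw$uv
2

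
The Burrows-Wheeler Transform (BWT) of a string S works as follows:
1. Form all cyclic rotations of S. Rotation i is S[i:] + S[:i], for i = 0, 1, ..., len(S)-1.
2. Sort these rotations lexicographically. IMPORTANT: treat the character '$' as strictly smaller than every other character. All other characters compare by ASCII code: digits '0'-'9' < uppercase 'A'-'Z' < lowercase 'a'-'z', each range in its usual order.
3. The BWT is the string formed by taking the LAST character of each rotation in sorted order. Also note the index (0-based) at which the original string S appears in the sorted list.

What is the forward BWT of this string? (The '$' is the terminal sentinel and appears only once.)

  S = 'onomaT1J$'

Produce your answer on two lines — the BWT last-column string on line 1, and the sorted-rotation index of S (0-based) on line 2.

All 9 rotations (rotation i = S[i:]+S[:i]):
  rot[0] = onomaT1J$
  rot[1] = nomaT1J$o
  rot[2] = omaT1J$on
  rot[3] = maT1J$ono
  rot[4] = aT1J$onom
  rot[5] = T1J$onoma
  rot[6] = 1J$onomaT
  rot[7] = J$onomaT1
  rot[8] = $onomaT1J
Sorted (with $ < everything):
  sorted[0] = $onomaT1J  (last char: 'J')
  sorted[1] = 1J$onomaT  (last char: 'T')
  sorted[2] = J$onomaT1  (last char: '1')
  sorted[3] = T1J$onoma  (last char: 'a')
  sorted[4] = aT1J$onom  (last char: 'm')
  sorted[5] = maT1J$ono  (last char: 'o')
  sorted[6] = nomaT1J$o  (last char: 'o')
  sorted[7] = omaT1J$on  (last char: 'n')
  sorted[8] = onomaT1J$  (last char: '$')
Last column: JT1amoon$
Original string S is at sorted index 8

Answer: JT1amoon$
8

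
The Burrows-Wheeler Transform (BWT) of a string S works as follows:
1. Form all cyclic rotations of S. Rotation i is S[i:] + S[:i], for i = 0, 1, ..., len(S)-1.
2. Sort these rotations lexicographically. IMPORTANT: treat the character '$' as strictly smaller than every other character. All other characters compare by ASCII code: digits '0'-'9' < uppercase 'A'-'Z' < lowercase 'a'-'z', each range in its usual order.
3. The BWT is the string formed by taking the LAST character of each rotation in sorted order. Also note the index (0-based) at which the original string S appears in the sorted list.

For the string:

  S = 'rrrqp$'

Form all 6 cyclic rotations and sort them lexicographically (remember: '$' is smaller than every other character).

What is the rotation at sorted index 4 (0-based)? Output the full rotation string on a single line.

All 6 rotations (rotation i = S[i:]+S[:i]):
  rot[0] = rrrqp$
  rot[1] = rrqp$r
  rot[2] = rqp$rr
  rot[3] = qp$rrr
  rot[4] = p$rrrq
  rot[5] = $rrrqp
Sorted (with $ < everything):
  sorted[0] = $rrrqp
  sorted[1] = p$rrrq
  sorted[2] = qp$rrr
  sorted[3] = rqp$rr
  sorted[4] = rrqp$r
  sorted[5] = rrrqp$
sorted[4] = rrqp$r

Answer: rrqp$r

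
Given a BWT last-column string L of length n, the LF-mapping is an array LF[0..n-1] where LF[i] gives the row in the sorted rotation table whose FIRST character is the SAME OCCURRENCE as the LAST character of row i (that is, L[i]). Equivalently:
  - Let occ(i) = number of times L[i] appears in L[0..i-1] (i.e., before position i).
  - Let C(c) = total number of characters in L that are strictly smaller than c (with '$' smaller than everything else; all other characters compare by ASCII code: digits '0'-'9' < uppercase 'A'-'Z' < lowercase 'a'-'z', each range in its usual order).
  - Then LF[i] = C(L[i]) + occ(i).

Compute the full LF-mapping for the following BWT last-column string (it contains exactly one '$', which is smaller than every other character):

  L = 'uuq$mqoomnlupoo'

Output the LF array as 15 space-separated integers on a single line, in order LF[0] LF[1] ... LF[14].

Char counts: '$':1, 'l':1, 'm':2, 'n':1, 'o':4, 'p':1, 'q':2, 'u':3
C (first-col start): C('$')=0, C('l')=1, C('m')=2, C('n')=4, C('o')=5, C('p')=9, C('q')=10, C('u')=12
L[0]='u': occ=0, LF[0]=C('u')+0=12+0=12
L[1]='u': occ=1, LF[1]=C('u')+1=12+1=13
L[2]='q': occ=0, LF[2]=C('q')+0=10+0=10
L[3]='$': occ=0, LF[3]=C('$')+0=0+0=0
L[4]='m': occ=0, LF[4]=C('m')+0=2+0=2
L[5]='q': occ=1, LF[5]=C('q')+1=10+1=11
L[6]='o': occ=0, LF[6]=C('o')+0=5+0=5
L[7]='o': occ=1, LF[7]=C('o')+1=5+1=6
L[8]='m': occ=1, LF[8]=C('m')+1=2+1=3
L[9]='n': occ=0, LF[9]=C('n')+0=4+0=4
L[10]='l': occ=0, LF[10]=C('l')+0=1+0=1
L[11]='u': occ=2, LF[11]=C('u')+2=12+2=14
L[12]='p': occ=0, LF[12]=C('p')+0=9+0=9
L[13]='o': occ=2, LF[13]=C('o')+2=5+2=7
L[14]='o': occ=3, LF[14]=C('o')+3=5+3=8

Answer: 12 13 10 0 2 11 5 6 3 4 1 14 9 7 8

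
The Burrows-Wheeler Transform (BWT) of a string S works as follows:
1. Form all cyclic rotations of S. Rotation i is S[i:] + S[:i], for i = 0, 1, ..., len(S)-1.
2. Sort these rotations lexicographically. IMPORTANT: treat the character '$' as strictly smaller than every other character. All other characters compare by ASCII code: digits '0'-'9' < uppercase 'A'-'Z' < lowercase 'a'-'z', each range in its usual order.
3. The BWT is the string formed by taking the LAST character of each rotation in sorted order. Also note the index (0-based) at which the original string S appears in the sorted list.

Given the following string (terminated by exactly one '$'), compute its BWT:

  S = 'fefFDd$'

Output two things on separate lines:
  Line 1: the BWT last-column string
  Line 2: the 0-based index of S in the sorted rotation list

Answer: dFfDfe$
6

Derivation:
All 7 rotations (rotation i = S[i:]+S[:i]):
  rot[0] = fefFDd$
  rot[1] = efFDd$f
  rot[2] = fFDd$fe
  rot[3] = FDd$fef
  rot[4] = Dd$fefF
  rot[5] = d$fefFD
  rot[6] = $fefFDd
Sorted (with $ < everything):
  sorted[0] = $fefFDd  (last char: 'd')
  sorted[1] = Dd$fefF  (last char: 'F')
  sorted[2] = FDd$fef  (last char: 'f')
  sorted[3] = d$fefFD  (last char: 'D')
  sorted[4] = efFDd$f  (last char: 'f')
  sorted[5] = fFDd$fe  (last char: 'e')
  sorted[6] = fefFDd$  (last char: '$')
Last column: dFfDfe$
Original string S is at sorted index 6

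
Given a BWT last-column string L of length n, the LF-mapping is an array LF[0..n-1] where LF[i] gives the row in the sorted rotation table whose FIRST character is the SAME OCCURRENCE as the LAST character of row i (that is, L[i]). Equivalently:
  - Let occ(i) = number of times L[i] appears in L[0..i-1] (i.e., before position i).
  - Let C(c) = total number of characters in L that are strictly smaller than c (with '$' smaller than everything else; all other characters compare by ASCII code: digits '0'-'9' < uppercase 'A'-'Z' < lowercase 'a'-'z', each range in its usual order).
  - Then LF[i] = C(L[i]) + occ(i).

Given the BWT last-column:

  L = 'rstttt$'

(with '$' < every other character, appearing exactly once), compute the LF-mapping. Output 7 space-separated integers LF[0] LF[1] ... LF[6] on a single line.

Char counts: '$':1, 'r':1, 's':1, 't':4
C (first-col start): C('$')=0, C('r')=1, C('s')=2, C('t')=3
L[0]='r': occ=0, LF[0]=C('r')+0=1+0=1
L[1]='s': occ=0, LF[1]=C('s')+0=2+0=2
L[2]='t': occ=0, LF[2]=C('t')+0=3+0=3
L[3]='t': occ=1, LF[3]=C('t')+1=3+1=4
L[4]='t': occ=2, LF[4]=C('t')+2=3+2=5
L[5]='t': occ=3, LF[5]=C('t')+3=3+3=6
L[6]='$': occ=0, LF[6]=C('$')+0=0+0=0

Answer: 1 2 3 4 5 6 0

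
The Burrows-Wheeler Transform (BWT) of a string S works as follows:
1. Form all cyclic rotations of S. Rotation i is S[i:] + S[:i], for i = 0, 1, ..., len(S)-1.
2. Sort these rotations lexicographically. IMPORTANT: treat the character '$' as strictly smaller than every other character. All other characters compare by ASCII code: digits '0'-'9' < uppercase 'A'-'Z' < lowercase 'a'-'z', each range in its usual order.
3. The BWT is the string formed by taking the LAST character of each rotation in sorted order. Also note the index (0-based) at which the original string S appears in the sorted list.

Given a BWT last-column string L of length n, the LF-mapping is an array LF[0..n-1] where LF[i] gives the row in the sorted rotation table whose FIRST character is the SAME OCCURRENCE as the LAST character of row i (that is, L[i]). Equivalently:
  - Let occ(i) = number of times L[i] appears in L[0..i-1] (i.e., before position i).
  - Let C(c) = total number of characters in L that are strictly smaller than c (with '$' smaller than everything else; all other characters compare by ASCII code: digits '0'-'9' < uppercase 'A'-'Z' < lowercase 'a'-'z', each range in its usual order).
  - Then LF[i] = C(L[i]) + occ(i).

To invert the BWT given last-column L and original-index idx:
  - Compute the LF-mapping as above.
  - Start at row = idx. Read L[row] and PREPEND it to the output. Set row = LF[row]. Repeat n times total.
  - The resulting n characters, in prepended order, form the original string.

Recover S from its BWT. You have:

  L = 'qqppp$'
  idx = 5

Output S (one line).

Answer: qpppq$

Derivation:
LF mapping: 4 5 1 2 3 0
Walk LF starting at row 5, prepending L[row]:
  step 1: row=5, L[5]='$', prepend. Next row=LF[5]=0
  step 2: row=0, L[0]='q', prepend. Next row=LF[0]=4
  step 3: row=4, L[4]='p', prepend. Next row=LF[4]=3
  step 4: row=3, L[3]='p', prepend. Next row=LF[3]=2
  step 5: row=2, L[2]='p', prepend. Next row=LF[2]=1
  step 6: row=1, L[1]='q', prepend. Next row=LF[1]=5
Reversed output: qpppq$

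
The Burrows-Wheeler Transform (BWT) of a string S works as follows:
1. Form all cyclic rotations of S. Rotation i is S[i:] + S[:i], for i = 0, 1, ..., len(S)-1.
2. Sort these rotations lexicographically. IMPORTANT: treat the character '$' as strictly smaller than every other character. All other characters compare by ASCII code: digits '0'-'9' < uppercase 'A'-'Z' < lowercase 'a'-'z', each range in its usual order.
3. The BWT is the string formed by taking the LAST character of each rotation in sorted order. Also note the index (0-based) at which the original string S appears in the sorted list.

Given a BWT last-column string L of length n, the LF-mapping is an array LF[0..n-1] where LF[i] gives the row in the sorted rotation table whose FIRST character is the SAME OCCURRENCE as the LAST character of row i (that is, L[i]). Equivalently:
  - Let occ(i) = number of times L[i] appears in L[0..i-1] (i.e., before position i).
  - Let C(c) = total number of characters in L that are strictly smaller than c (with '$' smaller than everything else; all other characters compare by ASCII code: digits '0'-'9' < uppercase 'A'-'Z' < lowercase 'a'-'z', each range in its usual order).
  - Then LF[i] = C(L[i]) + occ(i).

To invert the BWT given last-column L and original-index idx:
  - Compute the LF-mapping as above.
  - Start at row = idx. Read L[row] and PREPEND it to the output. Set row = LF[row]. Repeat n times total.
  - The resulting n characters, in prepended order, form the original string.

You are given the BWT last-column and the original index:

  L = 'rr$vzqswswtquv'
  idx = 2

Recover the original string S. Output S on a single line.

Answer: qwtvzrqssuwvr$

Derivation:
LF mapping: 3 4 0 9 13 1 5 11 6 12 7 2 8 10
Walk LF starting at row 2, prepending L[row]:
  step 1: row=2, L[2]='$', prepend. Next row=LF[2]=0
  step 2: row=0, L[0]='r', prepend. Next row=LF[0]=3
  step 3: row=3, L[3]='v', prepend. Next row=LF[3]=9
  step 4: row=9, L[9]='w', prepend. Next row=LF[9]=12
  step 5: row=12, L[12]='u', prepend. Next row=LF[12]=8
  step 6: row=8, L[8]='s', prepend. Next row=LF[8]=6
  step 7: row=6, L[6]='s', prepend. Next row=LF[6]=5
  step 8: row=5, L[5]='q', prepend. Next row=LF[5]=1
  step 9: row=1, L[1]='r', prepend. Next row=LF[1]=4
  step 10: row=4, L[4]='z', prepend. Next row=LF[4]=13
  step 11: row=13, L[13]='v', prepend. Next row=LF[13]=10
  step 12: row=10, L[10]='t', prepend. Next row=LF[10]=7
  step 13: row=7, L[7]='w', prepend. Next row=LF[7]=11
  step 14: row=11, L[11]='q', prepend. Next row=LF[11]=2
Reversed output: qwtvzrqssuwvr$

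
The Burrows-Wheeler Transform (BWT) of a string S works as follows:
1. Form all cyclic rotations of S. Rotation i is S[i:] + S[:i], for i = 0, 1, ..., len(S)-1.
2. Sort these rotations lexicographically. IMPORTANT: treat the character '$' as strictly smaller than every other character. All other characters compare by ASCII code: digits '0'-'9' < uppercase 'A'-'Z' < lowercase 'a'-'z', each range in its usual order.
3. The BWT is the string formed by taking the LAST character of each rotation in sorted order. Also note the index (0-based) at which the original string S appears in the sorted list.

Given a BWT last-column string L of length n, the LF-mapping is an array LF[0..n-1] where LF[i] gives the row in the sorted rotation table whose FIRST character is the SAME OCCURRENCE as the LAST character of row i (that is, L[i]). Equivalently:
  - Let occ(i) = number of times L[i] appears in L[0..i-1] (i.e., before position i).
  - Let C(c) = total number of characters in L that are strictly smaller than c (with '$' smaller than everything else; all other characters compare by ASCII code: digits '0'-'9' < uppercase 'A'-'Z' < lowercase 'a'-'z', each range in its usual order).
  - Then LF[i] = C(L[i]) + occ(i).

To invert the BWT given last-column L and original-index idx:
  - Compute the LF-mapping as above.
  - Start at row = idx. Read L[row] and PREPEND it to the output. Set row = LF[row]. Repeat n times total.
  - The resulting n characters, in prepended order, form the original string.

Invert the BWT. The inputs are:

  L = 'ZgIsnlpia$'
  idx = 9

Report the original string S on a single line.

Answer: saplingIZ$

Derivation:
LF mapping: 2 4 1 9 7 6 8 5 3 0
Walk LF starting at row 9, prepending L[row]:
  step 1: row=9, L[9]='$', prepend. Next row=LF[9]=0
  step 2: row=0, L[0]='Z', prepend. Next row=LF[0]=2
  step 3: row=2, L[2]='I', prepend. Next row=LF[2]=1
  step 4: row=1, L[1]='g', prepend. Next row=LF[1]=4
  step 5: row=4, L[4]='n', prepend. Next row=LF[4]=7
  step 6: row=7, L[7]='i', prepend. Next row=LF[7]=5
  step 7: row=5, L[5]='l', prepend. Next row=LF[5]=6
  step 8: row=6, L[6]='p', prepend. Next row=LF[6]=8
  step 9: row=8, L[8]='a', prepend. Next row=LF[8]=3
  step 10: row=3, L[3]='s', prepend. Next row=LF[3]=9
Reversed output: saplingIZ$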